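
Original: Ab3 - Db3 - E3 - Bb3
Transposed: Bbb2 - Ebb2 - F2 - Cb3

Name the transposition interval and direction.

down a major seventh

Take the first pair: Ab3 → Bbb2. A to B spans 7 letter names, so the interval is some kind of seventh.
Bbb2 to Ab3 is 11 semitones, which makes it a major seventh; the second version is lower, so the direction is down.
Checking another pair — Bb3 → Cb3 — gives the same interval.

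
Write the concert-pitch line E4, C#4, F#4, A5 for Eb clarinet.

C#4 A#3 D#4 F#5

Written C4 sounds as Eb4 on the Eb clarinet, so concert pitches are written a minor third down.
E4 -> C#4
C#4 -> A#3
F#4 -> D#4
A5 -> F#5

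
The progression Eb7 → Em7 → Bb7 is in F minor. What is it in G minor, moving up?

F minor up to G minor is a major second; each chord root moves by that interval while the quality stays the same.
Eb7: root Eb up a major second → F, giving F7.
Em7: root E up a major second → F#, giving F#m7.
Bb7: root Bb up a major second → C, giving C7.

F7 F#m7 C7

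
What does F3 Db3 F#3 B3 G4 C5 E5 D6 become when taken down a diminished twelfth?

B1 G1 B#1 E#2 C#3 F#3 A#3 G#4

F3 down a diminished twelfth is B1.
A diminished twelfth down from Db3 gives G1.
A diminished twelfth down from F#3 gives B#1.
B3 down a diminished twelfth is E#2.
A diminished twelfth down from G4 gives C#3.
A diminished twelfth down from C5 gives F#3.
E5: a twelfth down reaches A, and 18 semitones makes it A#3.
D6 down a diminished twelfth is G#4.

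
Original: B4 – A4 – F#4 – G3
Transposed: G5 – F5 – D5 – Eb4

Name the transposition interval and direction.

From B4 to G5 is 6 letter names — a sixth of some quality.
B4 to G5 is 8 semitones, which makes it a minor sixth; the second version is higher, so the direction is up.
Checking another pair — G3 → Eb4 — gives the same interval.

up a minor sixth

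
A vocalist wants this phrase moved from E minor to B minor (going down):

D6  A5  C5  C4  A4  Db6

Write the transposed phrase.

E minor to B minor down is a perfect fourth, so every note moves down by that interval.
D6 -> A5
A5 -> E5
C5 -> G4
C4 -> G3
A4 -> E4
Db6 -> Ab5

A5 E5 G4 G3 E4 Ab5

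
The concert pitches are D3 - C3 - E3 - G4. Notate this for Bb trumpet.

The Bb trumpet sounds a major second below written, so the written part must be a major second above concert — transpose each note up.
D3 to E3
C3 to D3
E3 to F#3
G4 to A4

E3 D3 F#3 A4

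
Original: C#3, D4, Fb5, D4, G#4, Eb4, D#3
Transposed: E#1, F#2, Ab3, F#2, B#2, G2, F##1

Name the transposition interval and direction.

down a minor thirteenth

Take the first pair: C#3 → E#1. C to E spans 13 letter names, so the interval is some kind of thirteenth.
E#1 to C#3 is 20 semitones, which makes it a minor thirteenth; the second version is lower, so the direction is down.
Checking another pair — D#3 → F##1 — gives the same interval.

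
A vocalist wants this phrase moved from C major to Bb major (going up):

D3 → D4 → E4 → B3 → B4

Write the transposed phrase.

C4 C5 D5 A4 A5

From C up to Bb is a minor seventh; apply that to each pitch.
D3 to C4
D4 to C5
E4 to D5
B3 to A4
B4 to A5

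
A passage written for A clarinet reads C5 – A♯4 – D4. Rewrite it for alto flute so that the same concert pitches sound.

D5 B#4 E4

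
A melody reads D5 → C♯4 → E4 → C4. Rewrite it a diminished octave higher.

Db6 C5 Eb5 Cb5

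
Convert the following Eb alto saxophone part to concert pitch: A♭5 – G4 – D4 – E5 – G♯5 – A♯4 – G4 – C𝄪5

Cb5 Bb3 F3 G4 B4 C#4 Bb3 E#4

Written C4 on the Eb alto saxophone sounds as Eb3, a major sixth lower; apply that shift to every note.
Ab5 gives Cb5
G4 gives Bb3
D4 gives F3
E5 gives G4
G#5 gives B4
A#4 gives C#4
G4 gives Bb3
C##5 gives E#4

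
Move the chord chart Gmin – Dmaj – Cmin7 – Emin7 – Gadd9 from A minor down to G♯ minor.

A minor down to G♯ minor is a minor second; each chord root moves by that interval while the quality stays the same.
Gmin: root G down a minor second → F#, giving F#min.
Dmaj: root D down a minor second → C#, giving C#maj.
Cmin7: root C down a minor second → B, giving Bmin7.
Emin7: root E down a minor second → D#, giving D#min7.
Gadd9: root G down a minor second → F#, giving F#add9.

F#min C#maj Bmin7 D#min7 F#add9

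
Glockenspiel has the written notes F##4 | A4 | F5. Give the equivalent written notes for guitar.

F##7 A7 F8

First find concert pitch: the glockenspiel sounds a perfect fifteenth above written, so F##4 A4 F5 sounds F##6 A6 F7.
Then write for guitar: it sounds a perfect octave below written, so the part must be a perfect octave above concert.
F##6 → F##7
A6 → A7
F7 → F8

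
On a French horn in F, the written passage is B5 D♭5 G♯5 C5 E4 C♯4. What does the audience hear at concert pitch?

E5 Gb4 C#5 F4 A3 F#3

The French horn in F sounds a perfect fifth below written, so transpose each written note down a perfect fifth.
B5 to E5
Db5 to Gb4
G#5 to C#5
C5 to F4
E4 to A3
C#4 to F#3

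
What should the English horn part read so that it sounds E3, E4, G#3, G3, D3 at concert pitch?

The English horn sounds a perfect fifth below written, so the written part must be a perfect fifth above concert — transpose each note up.
E3 → B3
E4 → B4
G#3 → D#4
G3 → D4
D3 → A3

B3 B4 D#4 D4 A3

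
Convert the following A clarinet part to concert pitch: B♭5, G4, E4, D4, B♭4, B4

G5 E4 C#4 B3 G4 G#4

Written C4 on the A clarinet sounds as A3, a minor third lower; apply that shift to every note.
Bb5 to G5
G4 to E4
E4 to C#4
D4 to B3
Bb4 to G4
B4 to G#4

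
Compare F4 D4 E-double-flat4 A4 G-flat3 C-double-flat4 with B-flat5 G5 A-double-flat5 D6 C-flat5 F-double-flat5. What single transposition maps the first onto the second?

Take the first pair: F4 → Bb5. F to B spans 11 letter names, so the interval is some kind of eleventh.
F4 to Bb5 is 17 semitones, which makes it a perfect eleventh; the second version is higher, so the direction is up.
Checking another pair — Cbb4 → Fbb5 — gives the same interval.

up a perfect eleventh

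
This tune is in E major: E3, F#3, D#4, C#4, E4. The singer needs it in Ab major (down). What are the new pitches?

Ab2 Bb2 G3 F3 Ab3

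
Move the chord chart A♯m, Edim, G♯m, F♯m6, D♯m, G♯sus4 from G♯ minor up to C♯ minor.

D#m Adim C#m Bm6 G#m C#sus4

G♯ minor up to C♯ minor is a perfect fourth; each chord root moves by that interval while the quality stays the same.
A♯m: root A♯ up a perfect fourth → D#, giving D#m.
Edim: root E up a perfect fourth → A, giving Adim.
G♯m: root G♯ up a perfect fourth → C#, giving C#m.
F♯m6: root F♯ up a perfect fourth → B, giving Bm6.
D♯m: root D♯ up a perfect fourth → G#, giving G#m.
G♯sus4: root G♯ up a perfect fourth → C#, giving C#sus4.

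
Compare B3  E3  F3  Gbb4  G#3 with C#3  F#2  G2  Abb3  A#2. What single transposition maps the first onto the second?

Take the first pair: B3 → C#3. B to C spans 7 letter names, so the interval is some kind of seventh.
C#3 to B3 is 10 semitones, which makes it a minor seventh; the second version is lower, so the direction is down.
Checking another pair — G#3 → A#2 — gives the same interval.

down a minor seventh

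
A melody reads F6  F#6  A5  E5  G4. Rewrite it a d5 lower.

F6 down a diminished fifth is B5.
F#6 down a diminished fifth is B#5.
A diminished fifth down from A5 gives D#5.
A diminished fifth down from E5 gives A#4.
A diminished fifth down from G4 gives C#4.

B5 B#5 D#5 A#4 C#4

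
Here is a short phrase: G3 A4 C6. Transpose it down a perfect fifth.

C3 D4 F5

A perfect fifth down from G3 gives C3.
A perfect fifth down from A4 gives D4.
A perfect fifth down from C6 gives F5.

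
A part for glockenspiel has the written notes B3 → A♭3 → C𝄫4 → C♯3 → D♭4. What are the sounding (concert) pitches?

B5 Ab5 Cbb6 C#5 Db6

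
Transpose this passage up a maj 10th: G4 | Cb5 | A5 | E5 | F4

B5 Eb6 C#7 G#6 A5

G4 -> B5
Cb5 -> Eb6
A5 -> C#7
E5 -> G#6
F4 -> A5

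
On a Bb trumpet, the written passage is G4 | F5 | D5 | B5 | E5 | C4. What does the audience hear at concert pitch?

F4 Eb5 C5 A5 D5 Bb3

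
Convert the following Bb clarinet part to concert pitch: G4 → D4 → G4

The Bb clarinet sounds a major second below written, so transpose each written note down a major second.
G4 -> F4
D4 -> C4
G4 -> F4

F4 C4 F4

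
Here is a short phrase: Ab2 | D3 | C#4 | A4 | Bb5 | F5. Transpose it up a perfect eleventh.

Db4 G4 F#5 D6 Eb7 Bb6

Ab2 becomes Db4
D3 becomes G4
C#4 becomes F#5
A4 becomes D6
Bb5 becomes Eb7
F5 becomes Bb6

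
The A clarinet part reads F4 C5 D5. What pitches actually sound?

D4 A4 B4

Written C4 on the A clarinet sounds as A3, a minor third lower; apply that shift to every note.
F4 to D4
C5 to A4
D5 to B4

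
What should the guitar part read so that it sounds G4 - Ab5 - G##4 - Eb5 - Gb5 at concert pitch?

The guitar sounds a perfect octave below written, so the written part must be a perfect octave above concert — transpose each note up.
G4 -> G5
Ab5 -> Ab6
G##4 -> G##5
Eb5 -> Eb6
Gb5 -> Gb6

G5 Ab6 G##5 Eb6 Gb6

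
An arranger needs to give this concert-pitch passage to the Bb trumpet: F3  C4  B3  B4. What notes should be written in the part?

Written C4 sounds as Bb3 on the Bb trumpet, so concert pitches are written a major second up.
F3 becomes G3
C4 becomes D4
B3 becomes C#4
B4 becomes C#5

G3 D4 C#4 C#5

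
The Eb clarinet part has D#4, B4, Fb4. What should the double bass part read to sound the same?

F#5 D6 Abb5

First find concert pitch: the Eb clarinet sounds a minor third above written, so D#4 B4 Fb4 sounds F#4 D5 Abb4.
Then write for double bass: it sounds a perfect octave below written, so the part must be a perfect octave above concert.
F#4 → F#5
D5 → D6
Abb4 → Abb5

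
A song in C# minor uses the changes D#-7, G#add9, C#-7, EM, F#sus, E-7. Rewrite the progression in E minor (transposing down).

C# minor down to E minor is a major sixth; each chord root moves by that interval while the quality stays the same.
D#-7: root D# down a major sixth → F#, giving F#-7.
G#add9: root G# down a major sixth → B, giving Badd9.
C#-7: root C# down a major sixth → E, giving E-7.
EM: root E down a major sixth → G, giving GM.
F#sus: root F# down a major sixth → A, giving Asus.
E-7: root E down a major sixth → G, giving G-7.

F#-7 Badd9 E-7 GM Asus G-7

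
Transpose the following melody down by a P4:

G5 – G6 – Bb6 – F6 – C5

A perfect fourth down from G5 gives D5.
G6: a fourth down reaches D, and 5 semitones makes it D6.
A perfect fourth down from Bb6 gives F6.
F6: a fourth down reaches C, and 5 semitones makes it C6.
C5 down a perfect fourth is G4.

D5 D6 F6 C6 G4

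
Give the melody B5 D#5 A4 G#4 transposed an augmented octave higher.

B#6 D##6 A#5 G##5

B5: an octave up reaches B, and 13 semitones makes it B#6.
An augmented octave up from D#5 gives D##6.
A4 up an augmented octave is A#5.
An augmented octave up from G#4 gives G##5.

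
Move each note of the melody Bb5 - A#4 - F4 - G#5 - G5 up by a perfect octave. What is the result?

Bb6 A#5 F5 G#6 G6

A perfect octave up from Bb5 gives Bb6.
A#4: an octave up reaches A, and 12 semitones makes it A#5.
F4 up a perfect octave is F5.
A perfect octave up from G#5 gives G#6.
G5 up a perfect octave is G6.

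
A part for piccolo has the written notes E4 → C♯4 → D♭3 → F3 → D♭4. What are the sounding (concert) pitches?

Written C4 on the piccolo sounds as C5, a perfect octave higher; apply that shift to every note.
E4 to E5
C#4 to C#5
Db3 to Db4
F3 to F4
Db4 to Db5

E5 C#5 Db4 F4 Db5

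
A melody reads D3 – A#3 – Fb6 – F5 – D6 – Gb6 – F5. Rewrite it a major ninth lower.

C2 G#2 Ebb5 Eb4 C5 Fb5 Eb4

D3 down a major ninth is C2.
A#3 down a major ninth is G#2.
Fb6: a ninth down reaches E, and 14 semitones makes it Ebb5.
F5 down a major ninth is Eb4.
D6 down a major ninth is C5.
Gb6 down a major ninth is Fb5.
F5 down a major ninth is Eb4.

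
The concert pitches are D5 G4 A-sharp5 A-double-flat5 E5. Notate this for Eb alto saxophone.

The Eb alto saxophone sounds a major sixth below written, so the written part must be a major sixth above concert — transpose each note up.
D5 becomes B5
G4 becomes E5
A#5 becomes F##6
Abb5 becomes Fb6
E5 becomes C#6

B5 E5 F##6 Fb6 C#6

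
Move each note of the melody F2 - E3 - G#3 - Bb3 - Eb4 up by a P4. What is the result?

F2 to Bb2
E3 to A3
G#3 to C#4
Bb3 to Eb4
Eb4 to Ab4

Bb2 A3 C#4 Eb4 Ab4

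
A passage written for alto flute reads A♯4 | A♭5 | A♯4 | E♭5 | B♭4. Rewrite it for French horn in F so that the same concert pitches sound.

First find concert pitch: the alto flute sounds a perfect fourth below written, so A♯4 A♭5 A♯4 E♭5 B♭4 sounds E#4 Eb5 E#4 Bb4 F4.
Then write for French horn in F: it sounds a perfect fifth below written, so the part must be a perfect fifth above concert.
E#4 → B#4
Eb5 → Bb5
E#4 → B#4
Bb4 → F5
F4 → C5

B#4 Bb5 B#4 F5 C5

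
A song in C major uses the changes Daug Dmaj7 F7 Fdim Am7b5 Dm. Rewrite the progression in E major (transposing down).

C major down to E major is a minor sixth; each chord root moves by that interval while the quality stays the same.
Daug: root D down a minor sixth → F#, giving F#aug.
Dmaj7: root D down a minor sixth → F#, giving F#maj7.
F7: root F down a minor sixth → A, giving A7.
Fdim: root F down a minor sixth → A, giving Adim.
Am7b5: root A down a minor sixth → C#, giving C#m7b5.
Dm: root D down a minor sixth → F#, giving F#m.

F#aug F#maj7 A7 Adim C#m7b5 F#m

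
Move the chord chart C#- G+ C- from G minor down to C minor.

F#- C+ F-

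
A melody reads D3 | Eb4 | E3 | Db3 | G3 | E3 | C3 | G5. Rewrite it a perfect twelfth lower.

G1 Ab2 A1 Gb1 C2 A1 F1 C4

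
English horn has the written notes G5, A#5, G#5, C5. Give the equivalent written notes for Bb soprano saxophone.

D5 E#5 D#5 G4

First find concert pitch: the English horn sounds a perfect fifth below written, so G5 A#5 G#5 C5 sounds C5 D#5 C#5 F4.
Then write for Bb soprano saxophone: it sounds a major second below written, so the part must be a major second above concert.
C5 → D5
D#5 → E#5
C#5 → D#5
F4 → G4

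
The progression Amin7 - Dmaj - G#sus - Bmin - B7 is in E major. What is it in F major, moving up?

Bbmin7 Ebmaj Asus Cmin C7

E major up to F major is a minor second; each chord root moves by that interval while the quality stays the same.
Amin7: root A up a minor second → Bb, giving Bbmin7.
Dmaj: root D up a minor second → Eb, giving Ebmaj.
G#sus: root G# up a minor second → A, giving Asus.
Bmin: root B up a minor second → C, giving Cmin.
B7: root B up a minor second → C, giving C7.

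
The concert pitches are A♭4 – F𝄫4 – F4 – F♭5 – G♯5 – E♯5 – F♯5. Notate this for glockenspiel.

Ab2 Fbb2 F2 Fb3 G#3 E#3 F#3

Written C4 sounds as C6 on the glockenspiel, so concert pitches are written a perfect fifteenth down.
Ab4 to Ab2
Fbb4 to Fbb2
F4 to F2
Fb5 to Fb3
G#5 to G#3
E#5 to E#3
F#5 to F#3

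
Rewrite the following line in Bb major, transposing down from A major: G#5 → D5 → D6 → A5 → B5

A4 Eb4 Eb5 Bb4 C5

From A down to Bb is a major seventh; apply that to each pitch.
G#5 to A4
D5 to Eb4
D6 to Eb5
A5 to Bb4
B5 to C5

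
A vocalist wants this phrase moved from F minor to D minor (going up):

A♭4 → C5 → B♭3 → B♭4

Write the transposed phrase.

F minor to D minor up is a major sixth, so every note moves up by that interval.
Ab4 gives F5
C5 gives A5
Bb3 gives G4
Bb4 gives G5

F5 A5 G4 G5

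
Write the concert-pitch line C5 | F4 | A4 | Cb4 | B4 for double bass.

C6 F5 A5 Cb5 B5

The double bass sounds a perfect octave below written, so the written part must be a perfect octave above concert — transpose each note up.
C5 → C6
F4 → F5
A4 → A5
Cb4 → Cb5
B4 → B5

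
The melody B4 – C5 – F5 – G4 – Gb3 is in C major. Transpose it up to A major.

C major to A major up is a major sixth, so every note moves up by that interval.
B4 becomes G#5
C5 becomes A5
F5 becomes D6
G4 becomes E5
Gb3 becomes Eb4

G#5 A5 D6 E5 Eb4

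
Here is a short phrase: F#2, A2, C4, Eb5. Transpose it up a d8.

F#2: an octave up reaches F, and 11 semitones makes it F3.
A diminished octave up from A2 gives Ab3.
C4 up a diminished octave is Cb5.
Eb5: an octave up reaches E, and 11 semitones makes it Ebb6.

F3 Ab3 Cb5 Ebb6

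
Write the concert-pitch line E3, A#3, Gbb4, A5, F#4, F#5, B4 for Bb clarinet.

F#3 B#3 Abb4 B5 G#4 G#5 C#5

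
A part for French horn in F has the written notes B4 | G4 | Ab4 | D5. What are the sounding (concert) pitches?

The French horn in F sounds a perfect fifth below written, so transpose each written note down a perfect fifth.
B4 becomes E4
G4 becomes C4
Ab4 becomes Db4
D5 becomes G4

E4 C4 Db4 G4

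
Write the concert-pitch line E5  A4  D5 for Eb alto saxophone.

The Eb alto saxophone sounds a major sixth below written, so the written part must be a major sixth above concert — transpose each note up.
E5 to C#6
A4 to F#5
D5 to B5

C#6 F#5 B5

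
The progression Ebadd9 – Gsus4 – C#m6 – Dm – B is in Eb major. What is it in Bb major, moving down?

Bbadd9 Dsus4 G#m6 Am F#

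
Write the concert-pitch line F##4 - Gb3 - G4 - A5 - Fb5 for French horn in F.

C##5 Db4 D5 E6 Cb6

The French horn in F sounds a perfect fifth below written, so the written part must be a perfect fifth above concert — transpose each note up.
F##4 -> C##5
Gb3 -> Db4
G4 -> D5
A5 -> E6
Fb5 -> Cb6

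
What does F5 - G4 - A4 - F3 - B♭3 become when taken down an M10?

Db4 Eb3 F3 Db2 Gb2

F5 gives Db4
G4 gives Eb3
A4 gives F3
F3 gives Db2
Bb3 gives Gb2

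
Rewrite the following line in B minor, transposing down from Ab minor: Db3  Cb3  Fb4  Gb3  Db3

From Ab down to B is a diminished seventh; apply that to each pitch.
Db3 to E2
Cb3 to D2
Fb4 to G3
Gb3 to A2
Db3 to E2

E2 D2 G3 A2 E2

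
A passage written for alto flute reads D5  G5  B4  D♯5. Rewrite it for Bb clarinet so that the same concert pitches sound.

First find concert pitch: the alto flute sounds a perfect fourth below written, so D5 G5 B4 D♯5 sounds A4 D5 F#4 A#4.
Then write for Bb clarinet: it sounds a major second below written, so the part must be a major second above concert.
A4 → B4
D5 → E5
F#4 → G#4
A#4 → B#4

B4 E5 G#4 B#4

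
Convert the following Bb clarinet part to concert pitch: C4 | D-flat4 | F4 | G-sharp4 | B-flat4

Bb3 Cb4 Eb4 F#4 Ab4

The Bb clarinet sounds a major second below written, so transpose each written note down a major second.
C4 → Bb3
Db4 → Cb4
F4 → Eb4
G#4 → F#4
Bb4 → Ab4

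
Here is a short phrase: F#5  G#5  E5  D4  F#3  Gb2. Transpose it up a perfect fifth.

A perfect fifth up from F#5 gives C#6.
G#5: a fifth up reaches D, and 7 semitones makes it D#6.
A perfect fifth up from E5 gives B5.
D4 up a perfect fifth is A4.
F#3 up a perfect fifth is C#4.
Gb2 up a perfect fifth is Db3.

C#6 D#6 B5 A4 C#4 Db3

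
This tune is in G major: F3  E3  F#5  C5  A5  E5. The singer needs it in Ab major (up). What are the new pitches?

Gb3 F3 G5 Db5 Bb5 F5

From G up to Ab is a minor second; apply that to each pitch.
F3 gives Gb3
E3 gives F3
F#5 gives G5
C5 gives Db5
A5 gives Bb5
E5 gives F5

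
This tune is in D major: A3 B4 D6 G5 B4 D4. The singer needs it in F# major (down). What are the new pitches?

D major to F# major down is a minor sixth, so every note moves down by that interval.
A3 -> C#3
B4 -> D#4
D6 -> F#5
G5 -> B4
B4 -> D#4
D4 -> F#3

C#3 D#4 F#5 B4 D#4 F#3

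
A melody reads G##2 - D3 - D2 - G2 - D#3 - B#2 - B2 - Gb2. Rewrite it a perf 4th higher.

A perfect fourth up from G##2 gives C##3.
A perfect fourth up from D3 gives G3.
A perfect fourth up from D2 gives G2.
A perfect fourth up from G2 gives C3.
D#3 up a perfect fourth is G#3.
A perfect fourth up from B#2 gives E#3.
B2: a fourth up reaches E, and 5 semitones makes it E3.
A perfect fourth up from Gb2 gives Cb3.

C##3 G3 G2 C3 G#3 E#3 E3 Cb3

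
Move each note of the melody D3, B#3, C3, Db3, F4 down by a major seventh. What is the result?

Eb2 C#3 Db2 Ebb2 Gb3

D3 -> Eb2
B#3 -> C#3
C3 -> Db2
Db3 -> Ebb2
F4 -> Gb3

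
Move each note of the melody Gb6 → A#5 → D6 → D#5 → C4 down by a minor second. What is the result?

F6 G##5 C#6 C##5 B3

Gb6 to F6
A#5 to G##5
D6 to C#6
D#5 to C##5
C4 to B3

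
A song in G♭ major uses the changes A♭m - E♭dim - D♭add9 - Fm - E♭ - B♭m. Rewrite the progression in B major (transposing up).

C#m G#dim F#add9 A#m G# D#m

G♭ major up to B major is an augmented third; each chord root moves by that interval while the quality stays the same.
A♭m: root A♭ up an augmented third → C#, giving C#m.
E♭dim: root E♭ up an augmented third → G#, giving G#dim.
D♭add9: root D♭ up an augmented third → F#, giving F#add9.
Fm: root F up an augmented third → A#, giving A#m.
E♭: root E♭ up an augmented third → G#, giving G#.
B♭m: root B♭ up an augmented third → D#, giving D#m.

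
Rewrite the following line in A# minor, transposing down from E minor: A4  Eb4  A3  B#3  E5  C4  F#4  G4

D#4 A3 D#3 E##3 A#4 F#3 B#3 C#4

E minor to A# minor down is a diminished fifth, so every note moves down by that interval.
A4 -> D#4
Eb4 -> A3
A3 -> D#3
B#3 -> E##3
E5 -> A#4
C4 -> F#3
F#4 -> B#3
G4 -> C#4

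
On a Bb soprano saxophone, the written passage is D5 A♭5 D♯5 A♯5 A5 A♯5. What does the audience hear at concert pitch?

The Bb soprano saxophone sounds a major second below written, so transpose each written note down a major second.
D5 -> C5
Ab5 -> Gb5
D#5 -> C#5
A#5 -> G#5
A5 -> G5
A#5 -> G#5

C5 Gb5 C#5 G#5 G5 G#5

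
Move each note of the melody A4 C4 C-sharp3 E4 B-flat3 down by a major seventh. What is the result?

A4 to Bb3
C4 to Db3
C#3 to D2
E4 to F3
Bb3 to Cb3

Bb3 Db3 D2 F3 Cb3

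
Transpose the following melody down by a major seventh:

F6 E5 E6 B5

F6: a seventh down reaches G, and 11 semitones makes it Gb5.
E5 down a major seventh is F4.
E6: a seventh down reaches F, and 11 semitones makes it F5.
A major seventh down from B5 gives C5.

Gb5 F4 F5 C5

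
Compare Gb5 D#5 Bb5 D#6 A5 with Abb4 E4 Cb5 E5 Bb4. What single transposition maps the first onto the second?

From Gb5 to Abb4 is 7 letter names — a seventh of some quality.
Abb4 to Gb5 is 11 semitones, which makes it a major seventh; the second version is lower, so the direction is down.
Checking another pair — A5 → Bb4 — gives the same interval.

down a major seventh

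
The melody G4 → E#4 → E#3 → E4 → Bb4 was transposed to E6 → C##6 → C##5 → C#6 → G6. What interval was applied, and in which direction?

Take the first pair: G4 → E6. G to E spans 13 letter names, so the interval is some kind of thirteenth.
G4 to E6 is 21 semitones, which makes it a major thirteenth; the second version is higher, so the direction is up.
Checking another pair — Bb4 → G6 — gives the same interval.

up a major thirteenth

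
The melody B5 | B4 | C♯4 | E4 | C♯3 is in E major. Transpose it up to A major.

From E up to A is a perfect fourth; apply that to each pitch.
B5 to E6
B4 to E5
C#4 to F#4
E4 to A4
C#3 to F#3

E6 E5 F#4 A4 F#3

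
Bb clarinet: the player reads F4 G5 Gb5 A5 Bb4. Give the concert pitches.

Written C4 on the Bb clarinet sounds as Bb3, a major second lower; apply that shift to every note.
F4 -> Eb4
G5 -> F5
Gb5 -> Fb5
A5 -> G5
Bb4 -> Ab4

Eb4 F5 Fb5 G5 Ab4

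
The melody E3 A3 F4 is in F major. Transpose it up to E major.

D#4 G#4 E5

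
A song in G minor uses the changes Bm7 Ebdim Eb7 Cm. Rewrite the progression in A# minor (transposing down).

G minor down to A# minor is a diminished seventh; each chord root moves by that interval while the quality stays the same.
Bm7: root B down a diminished seventh → C##, giving C##m7.
Ebdim: root Eb down a diminished seventh → F#, giving F#dim.
Eb7: root Eb down a diminished seventh → F#, giving F#7.
Cm: root C down a diminished seventh → D#, giving D#m.

C##m7 F#dim F#7 D#m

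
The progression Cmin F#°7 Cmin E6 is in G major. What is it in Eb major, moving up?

Abmin D°7 Abmin C6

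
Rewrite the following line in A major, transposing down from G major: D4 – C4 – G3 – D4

G major to A major down is a minor seventh, so every note moves down by that interval.
D4 → E3
C4 → D3
G3 → A2
D4 → E3

E3 D3 A2 E3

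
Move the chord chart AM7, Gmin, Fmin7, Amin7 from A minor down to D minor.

A minor down to D minor is a perfect fifth; each chord root moves by that interval while the quality stays the same.
AM7: root A down a perfect fifth → D, giving DM7.
Gmin: root G down a perfect fifth → C, giving Cmin.
Fmin7: root F down a perfect fifth → Bb, giving Bbmin7.
Amin7: root A down a perfect fifth → D, giving Dmin7.

DM7 Cmin Bbmin7 Dmin7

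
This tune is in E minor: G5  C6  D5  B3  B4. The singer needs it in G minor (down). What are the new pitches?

Bb4 Eb5 F4 D3 D4

E minor to G minor down is a major sixth, so every note moves down by that interval.
G5 -> Bb4
C6 -> Eb5
D5 -> F4
B3 -> D3
B4 -> D4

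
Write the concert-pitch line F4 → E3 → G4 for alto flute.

The alto flute sounds a perfect fourth below written, so the written part must be a perfect fourth above concert — transpose each note up.
F4 to Bb4
E3 to A3
G4 to C5

Bb4 A3 C5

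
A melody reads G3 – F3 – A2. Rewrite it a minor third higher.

Bb3 Ab3 C3

A minor third up from G3 gives Bb3.
A minor third up from F3 gives Ab3.
A minor third up from A2 gives C3.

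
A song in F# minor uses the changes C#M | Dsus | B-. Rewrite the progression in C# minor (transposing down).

G#M Asus F#-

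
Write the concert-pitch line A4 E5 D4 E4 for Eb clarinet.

Written C4 sounds as Eb4 on the Eb clarinet, so concert pitches are written a minor third down.
A4 -> F#4
E5 -> C#5
D4 -> B3
E4 -> C#4

F#4 C#5 B3 C#4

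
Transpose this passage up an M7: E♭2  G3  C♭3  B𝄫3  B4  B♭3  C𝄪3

D3 F#4 Bb3 Ab4 A#5 A4 B##3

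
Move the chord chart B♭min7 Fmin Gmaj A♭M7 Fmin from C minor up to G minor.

C minor up to G minor is a perfect fifth; each chord root moves by that interval while the quality stays the same.
B♭min7: root B♭ up a perfect fifth → F, giving Fmin7.
Fmin: root F up a perfect fifth → C, giving Cmin.
Gmaj: root G up a perfect fifth → D, giving Dmaj.
A♭M7: root A♭ up a perfect fifth → Eb, giving EbM7.
Fmin: root F up a perfect fifth → C, giving Cmin.

Fmin7 Cmin Dmaj EbM7 Cmin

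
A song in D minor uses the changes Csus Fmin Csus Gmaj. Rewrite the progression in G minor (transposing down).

Fsus Bbmin Fsus Cmaj

D minor down to G minor is a perfect fifth; each chord root moves by that interval while the quality stays the same.
Csus: root C down a perfect fifth → F, giving Fsus.
Fmin: root F down a perfect fifth → Bb, giving Bbmin.
Csus: root C down a perfect fifth → F, giving Fsus.
Gmaj: root G down a perfect fifth → C, giving Cmaj.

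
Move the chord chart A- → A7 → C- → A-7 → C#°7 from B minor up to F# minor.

E- E7 G- E-7 G#°7

B minor up to F# minor is a perfect fifth; each chord root moves by that interval while the quality stays the same.
A-: root A up a perfect fifth → E, giving E-.
A7: root A up a perfect fifth → E, giving E7.
C-: root C up a perfect fifth → G, giving G-.
A-7: root A up a perfect fifth → E, giving E-7.
C#°7: root C# up a perfect fifth → G#, giving G#°7.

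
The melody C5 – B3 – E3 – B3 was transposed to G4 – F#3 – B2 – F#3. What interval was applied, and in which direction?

From C5 to G4 is 4 letter names — a fourth of some quality.
G4 to C5 is 5 semitones, which makes it a perfect fourth; the second version is lower, so the direction is down.
Checking another pair — B3 → F#3 — gives the same interval.

down a perfect fourth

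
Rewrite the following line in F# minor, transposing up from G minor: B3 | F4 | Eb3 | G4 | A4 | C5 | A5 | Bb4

A#4 E5 D4 F#5 G#5 B5 G#6 A5

G minor to F# minor up is a major seventh, so every note moves up by that interval.
B3 gives A#4
F4 gives E5
Eb3 gives D4
G4 gives F#5
A4 gives G#5
C5 gives B5
A5 gives G#6
Bb4 gives A5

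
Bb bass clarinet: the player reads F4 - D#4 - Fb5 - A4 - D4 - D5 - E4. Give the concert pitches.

Eb3 C#3 Ebb4 G3 C3 C4 D3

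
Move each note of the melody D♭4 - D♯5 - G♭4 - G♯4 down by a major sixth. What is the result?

Fb3 F#4 Bbb3 B3

Db4 to Fb3
D#5 to F#4
Gb4 to Bbb3
G#4 to B3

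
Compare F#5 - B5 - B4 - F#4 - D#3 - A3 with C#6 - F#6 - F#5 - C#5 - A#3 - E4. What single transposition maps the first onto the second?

up a perfect fifth

Take the first pair: F#5 → C#6. F to C spans 5 letter names, so the interval is some kind of fifth.
F#5 to C#6 is 7 semitones, which makes it a perfect fifth; the second version is higher, so the direction is up.
Checking another pair — A3 → E4 — gives the same interval.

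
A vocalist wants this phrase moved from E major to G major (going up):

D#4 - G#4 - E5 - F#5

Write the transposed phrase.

From E up to G is a minor third; apply that to each pitch.
D#4 becomes F#4
G#4 becomes B4
E5 becomes G5
F#5 becomes A5

F#4 B4 G5 A5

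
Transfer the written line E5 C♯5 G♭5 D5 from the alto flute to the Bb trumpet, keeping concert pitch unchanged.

First find concert pitch: the alto flute sounds a perfect fourth below written, so E5 C♯5 G♭5 D5 sounds B4 G#4 Db5 A4.
Then write for Bb trumpet: it sounds a major second below written, so the part must be a major second above concert.
B4 → C#5
G#4 → A#4
Db5 → Eb5
A4 → B4

C#5 A#4 Eb5 B4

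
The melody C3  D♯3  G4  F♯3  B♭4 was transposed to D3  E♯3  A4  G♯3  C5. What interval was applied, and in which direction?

Take the first pair: C3 → D3. C to D spans 2 letter names, so the interval is some kind of second.
C3 to D3 is 2 semitones, which makes it a major second; the second version is higher, so the direction is up.
Checking another pair — Bb4 → C5 — gives the same interval.

up a major second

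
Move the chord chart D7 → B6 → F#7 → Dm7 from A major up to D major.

A major up to D major is a perfect fourth; each chord root moves by that interval while the quality stays the same.
D7: root D up a perfect fourth → G, giving G7.
B6: root B up a perfect fourth → E, giving E6.
F#7: root F# up a perfect fourth → B, giving B7.
Dm7: root D up a perfect fourth → G, giving Gm7.

G7 E6 B7 Gm7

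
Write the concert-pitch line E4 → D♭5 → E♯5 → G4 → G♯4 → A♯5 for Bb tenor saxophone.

F#5 Eb6 F##6 A5 A#5 B#6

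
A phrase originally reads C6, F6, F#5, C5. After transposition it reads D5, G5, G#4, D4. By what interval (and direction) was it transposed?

down a minor seventh

From C6 to D5 is 7 letter names — a seventh of some quality.
D5 to C6 is 10 semitones, which makes it a minor seventh; the second version is lower, so the direction is down.
Checking another pair — C5 → D4 — gives the same interval.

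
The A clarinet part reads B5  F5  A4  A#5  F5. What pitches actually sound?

Written C4 on the A clarinet sounds as A3, a minor third lower; apply that shift to every note.
B5 -> G#5
F5 -> D5
A4 -> F#4
A#5 -> F##5
F5 -> D5

G#5 D5 F#4 F##5 D5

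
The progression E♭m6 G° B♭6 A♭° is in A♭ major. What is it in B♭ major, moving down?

A♭ major down to B♭ major is a minor seventh; each chord root moves by that interval while the quality stays the same.
E♭m6: root E♭ down a minor seventh → F, giving Fm6.
G°: root G down a minor seventh → A, giving A°.
B♭6: root B♭ down a minor seventh → C, giving C6.
A♭°: root A♭ down a minor seventh → Bb, giving Bb°.

Fm6 A° C6 Bb°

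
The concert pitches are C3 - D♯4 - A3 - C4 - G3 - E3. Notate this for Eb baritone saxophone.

A4 B#5 F#5 A5 E5 C#5

Written C4 sounds as Eb2 on the Eb baritone saxophone, so concert pitches are written a major thirteenth up.
C3 to A4
D#4 to B#5
A3 to F#5
C4 to A5
G3 to E5
E3 to C#5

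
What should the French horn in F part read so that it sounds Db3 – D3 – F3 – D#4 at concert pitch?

Written C4 sounds as F3 on the French horn in F, so concert pitches are written a perfect fifth up.
Db3 to Ab3
D3 to A3
F3 to C4
D#4 to A#4

Ab3 A3 C4 A#4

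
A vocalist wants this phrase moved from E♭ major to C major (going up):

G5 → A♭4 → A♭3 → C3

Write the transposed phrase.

E6 F5 F4 A3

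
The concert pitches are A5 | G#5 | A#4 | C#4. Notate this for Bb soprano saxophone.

B5 A#5 B#4 D#4

Written C4 sounds as Bb3 on the Bb soprano saxophone, so concert pitches are written a major second up.
A5 to B5
G#5 to A#5
A#4 to B#4
C#4 to D#4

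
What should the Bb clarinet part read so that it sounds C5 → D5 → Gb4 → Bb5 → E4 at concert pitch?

D5 E5 Ab4 C6 F#4

Written C4 sounds as Bb3 on the Bb clarinet, so concert pitches are written a major second up.
C5 -> D5
D5 -> E5
Gb4 -> Ab4
Bb5 -> C6
E4 -> F#4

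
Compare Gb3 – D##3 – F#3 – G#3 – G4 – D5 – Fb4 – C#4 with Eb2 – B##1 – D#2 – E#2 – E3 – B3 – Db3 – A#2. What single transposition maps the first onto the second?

down a minor tenth

Take the first pair: Gb3 → Eb2. G to E spans 10 letter names, so the interval is some kind of tenth.
Eb2 to Gb3 is 15 semitones, which makes it a minor tenth; the second version is lower, so the direction is down.
Checking another pair — C#4 → A#2 — gives the same interval.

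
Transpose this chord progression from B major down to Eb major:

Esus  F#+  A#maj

B major down to Eb major is an augmented fifth; each chord root moves by that interval while the quality stays the same.
Esus: root E down an augmented fifth → Ab, giving Absus.
F#+: root F# down an augmented fifth → Bb, giving Bb+.
A#maj: root A# down an augmented fifth → D, giving Dmaj.

Absus Bb+ Dmaj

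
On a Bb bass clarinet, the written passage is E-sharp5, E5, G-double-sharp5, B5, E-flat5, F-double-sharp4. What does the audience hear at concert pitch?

D#4 D4 F##4 A4 Db4 E#3

Written C4 on the Bb bass clarinet sounds as Bb2, a major ninth lower; apply that shift to every note.
E#5 to D#4
E5 to D4
G##5 to F##4
B5 to A4
Eb5 to Db4
F##4 to E#3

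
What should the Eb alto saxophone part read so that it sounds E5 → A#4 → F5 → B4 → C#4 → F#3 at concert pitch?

The Eb alto saxophone sounds a major sixth below written, so the written part must be a major sixth above concert — transpose each note up.
E5 to C#6
A#4 to F##5
F5 to D6
B4 to G#5
C#4 to A#4
F#3 to D#4

C#6 F##5 D6 G#5 A#4 D#4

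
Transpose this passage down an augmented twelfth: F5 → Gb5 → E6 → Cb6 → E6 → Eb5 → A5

F5 -> Bbb3
Gb5 -> Cbb4
E6 -> Ab4
Cb6 -> Fbb4
E6 -> Ab4
Eb5 -> Abb3
A5 -> Db4

Bbb3 Cbb4 Ab4 Fbb4 Ab4 Abb3 Db4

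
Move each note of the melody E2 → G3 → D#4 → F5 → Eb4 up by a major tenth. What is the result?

G#3 B4 F##5 A6 G5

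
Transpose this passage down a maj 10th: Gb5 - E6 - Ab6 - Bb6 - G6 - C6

Ebb4 C5 Fb5 Gb5 Eb5 Ab4

Gb5 to Ebb4
E6 to C5
Ab6 to Fb5
Bb6 to Gb5
G6 to Eb5
C6 to Ab4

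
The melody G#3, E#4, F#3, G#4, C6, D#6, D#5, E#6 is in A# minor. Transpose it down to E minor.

D3 B3 C3 D4 Gb5 A5 A4 B5

A# minor to E minor down is an augmented fourth, so every note moves down by that interval.
G#3 becomes D3
E#4 becomes B3
F#3 becomes C3
G#4 becomes D4
C6 becomes Gb5
D#6 becomes A5
D#5 becomes A4
E#6 becomes B5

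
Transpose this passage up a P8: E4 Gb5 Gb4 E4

E5 Gb6 Gb5 E5

E4 up a perfect octave is E5.
A perfect octave up from Gb5 gives Gb6.
A perfect octave up from Gb4 gives Gb5.
E4 up a perfect octave is E5.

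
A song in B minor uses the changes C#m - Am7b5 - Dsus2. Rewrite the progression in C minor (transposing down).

B minor down to C minor is a major seventh; each chord root moves by that interval while the quality stays the same.
C#m: root C# down a major seventh → D, giving Dm.
Am7b5: root A down a major seventh → Bb, giving Bbm7b5.
Dsus2: root D down a major seventh → Eb, giving Ebsus2.

Dm Bbm7b5 Ebsus2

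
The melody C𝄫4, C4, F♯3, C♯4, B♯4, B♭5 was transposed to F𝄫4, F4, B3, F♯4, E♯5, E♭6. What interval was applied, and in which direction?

up a perfect fourth

Take the first pair: Cbb4 → Fbb4. C to F spans 4 letter names, so the interval is some kind of fourth.
Cbb4 to Fbb4 is 5 semitones, which makes it a perfect fourth; the second version is higher, so the direction is up.
Checking another pair — Bb5 → Eb6 — gives the same interval.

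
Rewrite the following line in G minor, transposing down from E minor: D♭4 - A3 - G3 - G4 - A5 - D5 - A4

Fb3 C3 Bb2 Bb3 C5 F4 C4

E minor to G minor down is a major sixth, so every note moves down by that interval.
Db4 becomes Fb3
A3 becomes C3
G3 becomes Bb2
G4 becomes Bb3
A5 becomes C5
D5 becomes F4
A4 becomes C4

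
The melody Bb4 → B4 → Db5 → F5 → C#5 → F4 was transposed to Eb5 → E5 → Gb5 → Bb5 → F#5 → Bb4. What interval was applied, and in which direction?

up a perfect fourth

From Bb4 to Eb5 is 4 letter names — a fourth of some quality.
Bb4 to Eb5 is 5 semitones, which makes it a perfect fourth; the second version is higher, so the direction is up.
Checking another pair — F4 → Bb4 — gives the same interval.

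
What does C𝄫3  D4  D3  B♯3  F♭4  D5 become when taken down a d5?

Fb2 G#3 G#2 E##3 Bb3 G#4

Cbb3 gives Fb2
D4 gives G#3
D3 gives G#2
B#3 gives E##3
Fb4 gives Bb3
D5 gives G#4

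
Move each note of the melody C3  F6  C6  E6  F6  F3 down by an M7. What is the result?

C3: a seventh down reaches D, and 11 semitones makes it Db2.
F6 down a major seventh is Gb5.
C6 down a major seventh is Db5.
E6 down a major seventh is F5.
A major seventh down from F6 gives Gb5.
F3 down a major seventh is Gb2.

Db2 Gb5 Db5 F5 Gb5 Gb2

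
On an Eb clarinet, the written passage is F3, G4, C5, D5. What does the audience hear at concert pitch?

Ab3 Bb4 Eb5 F5

Written C4 on the Eb clarinet sounds as Eb4, a minor third higher; apply that shift to every note.
F3 becomes Ab3
G4 becomes Bb4
C5 becomes Eb5
D5 becomes F5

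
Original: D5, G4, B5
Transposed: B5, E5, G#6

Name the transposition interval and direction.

up a major sixth

From D5 to B5 is 6 letter names — a sixth of some quality.
D5 to B5 is 9 semitones, which makes it a major sixth; the second version is higher, so the direction is up.
Checking another pair — B5 → G#6 — gives the same interval.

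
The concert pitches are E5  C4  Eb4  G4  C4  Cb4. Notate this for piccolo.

The piccolo sounds a perfect octave above written, so the written part must be a perfect octave below concert — transpose each note down.
E5 -> E4
C4 -> C3
Eb4 -> Eb3
G4 -> G3
C4 -> C3
Cb4 -> Cb3

E4 C3 Eb3 G3 C3 Cb3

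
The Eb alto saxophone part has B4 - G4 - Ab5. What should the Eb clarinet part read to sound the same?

First find concert pitch: the Eb alto saxophone sounds a major sixth below written, so B4 G4 Ab5 sounds D4 Bb3 Cb5.
Then write for Eb clarinet: it sounds a minor third above written, so the part must be a minor third below concert.
D4 → B3
Bb3 → G3
Cb5 → Ab4

B3 G3 Ab4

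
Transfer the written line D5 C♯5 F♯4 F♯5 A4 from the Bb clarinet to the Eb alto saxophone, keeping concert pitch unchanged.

First find concert pitch: the Bb clarinet sounds a major second below written, so D5 C♯5 F♯4 F♯5 A4 sounds C5 B4 E4 E5 G4.
Then write for Eb alto saxophone: it sounds a major sixth below written, so the part must be a major sixth above concert.
C5 → A5
B4 → G#5
E4 → C#5
E5 → C#6
G4 → E5

A5 G#5 C#5 C#6 E5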